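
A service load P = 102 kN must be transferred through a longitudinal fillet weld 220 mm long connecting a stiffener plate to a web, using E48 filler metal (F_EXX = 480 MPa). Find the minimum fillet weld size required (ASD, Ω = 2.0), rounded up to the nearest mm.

Total weld length L = 220 mm.
Required throat t_e = P × Ω / (0.6 F_EXX × L) = 102 × 2.0 / (0.6 × 480 × 220 × 10⁻³) = 3.22 mm.
Required leg w = t_e / 0.707 = 4.554 mm → use 5 mm.

w = 5 mm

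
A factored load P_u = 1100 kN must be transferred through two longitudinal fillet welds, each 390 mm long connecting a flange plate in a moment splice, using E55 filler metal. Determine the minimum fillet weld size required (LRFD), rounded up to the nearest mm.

E55XX → F_EXX = 550 MPa.
Total weld length L = 780 mm.
Required throat t_e = P_u / (φ × 0.6 F_EXX × L) = 1100 / (0.75 × 0.6 × 550 × 780 × 10⁻³) = 5.698 mm.
Required leg w = t_e / 0.707 = 8.059 mm → use 9 mm.

w = 9 mm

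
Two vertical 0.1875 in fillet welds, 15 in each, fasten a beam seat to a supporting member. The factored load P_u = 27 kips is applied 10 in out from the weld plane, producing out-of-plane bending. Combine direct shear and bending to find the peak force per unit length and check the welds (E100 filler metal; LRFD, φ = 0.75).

f_max ≈ 3.71 kip/in; adequate

E100XX → F_EXX = 100 ksi.
L_w = 2 × 15 = 30 in; section modulus (unit throat) S = 2 × L²/6 = 75 in².
Direct shear f_v = P/L_w = 27/30 = 0.9 kip/in.
Moment M = P × e = 27 × 10 = 270 kip·in; bending f_b = M/S = 3.6 kip/in.
f_max = √(f_v² + f_b²) = √(0.9² + 3.6²) = 3.711 kip/in.
φr_n = 0.75 × 0.6 × 100 × (0.707 × 0.1875) = 5.965 kip/in → adequate.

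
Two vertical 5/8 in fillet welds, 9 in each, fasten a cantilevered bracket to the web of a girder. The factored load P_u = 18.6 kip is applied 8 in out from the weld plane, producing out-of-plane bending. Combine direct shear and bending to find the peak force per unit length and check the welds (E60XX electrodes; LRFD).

E60XX → F_EXX = 60 ksi.
L_w = 2 × 9 = 18 in; section modulus (unit throat) S = 2 × L²/6 = 27 in².
Direct shear f_v = P/L_w = 18.6/18 = 1.033 kip/in.
Moment M = P × e = 18.6 × 8 = 148.8 kip·in; bending f_b = M/S = 5.511 kip/in.
f_max = √(f_v² + f_b²) = √(1.033² + 5.511²) = 5.607 kip/in.
φr_n = 0.75 × 0.6 × 60 × (0.707 × 0.625) = 11.93 kip/in → adequate.

f_max ≈ 5.61 kip/in; adequate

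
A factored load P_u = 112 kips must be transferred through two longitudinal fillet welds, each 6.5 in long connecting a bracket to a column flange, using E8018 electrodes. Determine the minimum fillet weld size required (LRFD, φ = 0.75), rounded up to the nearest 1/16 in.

w = 3/8 in

E80XX → F_EXX = 80 ksi.
Total weld length L = 13 in.
Required throat t_e = P_u / (φ × 0.6 F_EXX × L) = 112 / (0.75 × 0.6 × 80 × 13) = 0.2393 in.
Required leg w = t_e / 0.707 = 0.3385 in → use 3/8 in.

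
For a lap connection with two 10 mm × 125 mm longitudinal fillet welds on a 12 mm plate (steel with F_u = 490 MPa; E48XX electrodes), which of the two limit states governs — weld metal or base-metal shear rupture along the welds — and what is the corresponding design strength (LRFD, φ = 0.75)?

φR_n ≈ 382 kN (weld metal governs)

E48XX → F_EXX = 480 MPa.
t_e = 0.707 × 10 = 7.07 mm; L = 250 mm.
Weld metal: φR_n = 0.75 × 0.6 × 480 × 7.07 × 250 × 10⁻³ = 381.8 kN.
Base metal (shear rupture): φR_n = 0.75 × 0.6 × 490 × 12 × 250 × 10⁻³ = 661.5 kN.
Governing: weld metal.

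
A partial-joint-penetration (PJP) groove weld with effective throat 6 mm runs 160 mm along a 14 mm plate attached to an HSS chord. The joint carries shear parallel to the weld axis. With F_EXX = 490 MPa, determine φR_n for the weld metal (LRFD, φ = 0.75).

φR_n ≈ 212 kN

Effective throat (given) t_e = 6 mm.
A_we = 6 × 160 = 960 mm².
F_nw = 0.6 F_EXX = 294 MPa.
φR_n = 0.75 × 294 × 960 × 10⁻³ = 211.7 kN.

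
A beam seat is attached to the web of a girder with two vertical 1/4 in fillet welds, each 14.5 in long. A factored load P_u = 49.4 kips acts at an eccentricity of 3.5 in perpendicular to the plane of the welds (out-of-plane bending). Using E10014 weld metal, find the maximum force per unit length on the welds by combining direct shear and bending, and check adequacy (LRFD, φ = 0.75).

f_max ≈ 3 kip/in; adequate

E100XX → F_EXX = 100 ksi.
L_w = 2 × 14.5 = 29 in; section modulus (unit throat) S = 2 × L²/6 = 70.08 in².
Direct shear f_v = P/L_w = 49.4/29 = 1.703 kip/in.
Moment M = P × e = 49.4 × 3.5 = 172.9 kip·in; bending f_b = M/S = 2.467 kip/in.
f_max = √(f_v² + f_b²) = √(1.703² + 2.467²) = 2.998 kip/in.
φr_n = 0.75 × 0.6 × 100 × (0.707 × 0.25) = 7.954 kip/in → adequate.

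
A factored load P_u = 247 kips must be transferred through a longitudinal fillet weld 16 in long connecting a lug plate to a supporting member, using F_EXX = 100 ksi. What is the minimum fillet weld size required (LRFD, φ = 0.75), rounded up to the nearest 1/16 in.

w = 1/2 in

Total weld length L = 16 in.
Required throat t_e = P_u / (φ × 0.6 F_EXX × L) = 247 / (0.75 × 0.6 × 100 × 16) = 0.3431 in.
Required leg w = t_e / 0.707 = 0.4852 in → use 1/2 in.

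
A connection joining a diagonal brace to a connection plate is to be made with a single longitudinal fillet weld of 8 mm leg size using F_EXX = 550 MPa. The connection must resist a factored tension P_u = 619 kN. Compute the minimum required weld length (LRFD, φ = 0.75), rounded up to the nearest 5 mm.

Throat t_e = 0.707 × 8 = 5.656 mm.
φr_n = 0.75 × 0.6 × 550 × 5.656 × 10⁻³ = 1.4 kN/mm.
L_req = P_u / φr_n = 619 / 1.4 = 442.2 mm total.
Round up → use L = 445 mm.

L = 445 mm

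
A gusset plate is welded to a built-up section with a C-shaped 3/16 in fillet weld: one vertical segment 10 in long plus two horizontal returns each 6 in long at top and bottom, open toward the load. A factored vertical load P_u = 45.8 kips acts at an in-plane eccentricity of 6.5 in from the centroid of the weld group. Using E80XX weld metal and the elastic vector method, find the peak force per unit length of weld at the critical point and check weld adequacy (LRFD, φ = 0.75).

E80XX → F_EXX = 80 ksi.
Total weld length L_w = 22 in. Treat welds as unit-width lines.
Centroid: x̄ = 2×6×3 / 22 = 1.636 in from the vertical weld.
Polar moment about centroid: J = I_x + I_y = [10³/12 + 2×6×5²] + [10×1.636² + 2(6³/12 + 6×1.364²)] = 468.4 in³.
Direct shear f_v = P/L_w = 45.8 / 22 = 2.082 kip/in (vertical).
Torsion M = P·e = 45.8 × 6.5 = 297.7 kip·in.
Critical point at (x, y) = (4.364, 5) from centroid. f_tx = M·y/J = 3.178 kip/in; f_ty = M·x/J = 2.773 kip/in.
Resultant f_max = √[f_tx² + (f_v + f_ty)²] = √[3.178² + (2.082 + 2.773)²] = 5.803 kip/in.
Capacity per unit length: φr_n = 0.75 × 0.6 × 80 × (0.707 × 0.1875) = 4.772 kip/in.
5.803 > 4.772 → NOT adequate.

f_max ≈ 5.8 kip/in; NOT adequate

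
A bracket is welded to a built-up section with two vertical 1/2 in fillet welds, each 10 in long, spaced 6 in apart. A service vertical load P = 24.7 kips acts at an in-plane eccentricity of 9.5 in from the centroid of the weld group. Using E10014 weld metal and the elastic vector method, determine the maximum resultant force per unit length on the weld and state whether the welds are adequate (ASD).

f_max ≈ 4.7 kip/in; adequate

E100XX → F_EXX = 100 ksi.
Total weld length L_w = 20 in. Treat welds as unit-width lines.
Polar moment about centroid: J = 2[d³/12 + d(b/2)²] = 2[10³/12 + 10×3²] = 346.7 in³.
Direct shear f_v = P/L_w = 24.7 / 20 = 1.235 kip/in (vertical).
Torsion M = P·e = 24.7 × 9.5 = 234.65 kip·in.
Critical point at (x, y) = (3, 5) from centroid. f_tx = M·y/J = 3.384 kip/in; f_ty = M·x/J = 2.031 kip/in.
Resultant f_max = √[f_tx² + (f_v + f_ty)²] = √[3.384² + (1.235 + 2.031)²] = 4.703 kip/in.
Capacity per unit length: r_n/Ω = (1/2.0) × 0.6 × 100 × (0.707 × 0.5) = 10.6 kip/in.
4.703 ≤ 10.6 → adequate.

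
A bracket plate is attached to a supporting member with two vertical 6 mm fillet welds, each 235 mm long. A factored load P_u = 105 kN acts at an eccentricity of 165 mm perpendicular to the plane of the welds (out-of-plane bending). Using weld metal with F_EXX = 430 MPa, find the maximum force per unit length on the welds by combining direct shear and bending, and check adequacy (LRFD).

L_w = 2 × 235 = 470 mm; section modulus (unit throat) S = 2 × L²/6 = 18410 mm².
Direct shear f_v = P/L_w = 105×10³/470 = 223.4 N/mm.
Moment M = P × e = 105×10³ × 165 = 17325000 N·mm; bending f_b = M/S = 941.1 N/mm.
f_max = √(f_v² + f_b²) = √(223.4² + 941.1²) = 967.3 N/mm.
φr_n = 0.75 × 0.6 × 430 × (0.707 × 6) = 820.8 N/mm → NOT adequate.

f_max ≈ 967 N/mm; NOT adequate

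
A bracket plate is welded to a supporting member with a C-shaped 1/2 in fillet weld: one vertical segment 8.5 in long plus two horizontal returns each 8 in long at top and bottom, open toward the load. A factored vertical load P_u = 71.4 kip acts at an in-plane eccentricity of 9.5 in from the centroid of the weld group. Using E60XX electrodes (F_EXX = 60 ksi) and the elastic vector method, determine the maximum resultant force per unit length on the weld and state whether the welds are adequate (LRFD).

Total weld length L_w = 24.5 in. Treat welds as unit-width lines.
Centroid: x̄ = 2×8×4 / 24.5 = 2.612 in from the vertical weld.
Polar moment about centroid: J = I_x + I_y = [8.5³/12 + 2×8×4.25²] + [8.5×2.612² + 2(8³/12 + 8×1.388²)] = 514.3 in³.
Direct shear f_v = P/L_w = 71.4 / 24.5 = 2.914 kip/in (vertical).
Torsion M = P·e = 71.4 × 9.5 = 678.3 kip·in.
Critical point at (x, y) = (5.388, 4.25) from centroid. f_tx = M·y/J = 5.605 kip/in; f_ty = M·x/J = 7.105 kip/in.
Resultant f_max = √[f_tx² + (f_v + f_ty)²] = √[5.605² + (2.914 + 7.105)²] = 11.48 kip/in.
Capacity per unit length: φr_n = 0.75 × 0.6 × 60 × (0.707 × 0.5) = 9.544 kip/in.
11.48 > 9.544 → NOT adequate.

f_max ≈ 11.5 kip/in; NOT adequate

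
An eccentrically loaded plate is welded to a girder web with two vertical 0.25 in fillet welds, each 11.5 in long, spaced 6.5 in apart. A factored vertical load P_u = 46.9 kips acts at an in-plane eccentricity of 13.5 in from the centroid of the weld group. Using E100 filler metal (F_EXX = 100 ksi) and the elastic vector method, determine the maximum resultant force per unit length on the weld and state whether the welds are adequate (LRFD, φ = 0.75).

f_max ≈ 9.59 kip/in; NOT adequate

Total weld length L_w = 23 in. Treat welds as unit-width lines.
Polar moment about centroid: J = 2[d³/12 + d(b/2)²] = 2[11.5³/12 + 11.5×3.25²] = 496.4 in³.
Direct shear f_v = P/L_w = 46.9 / 23 = 2.039 kip/in (vertical).
Torsion M = P·e = 46.9 × 13.5 = 633.15 kip·in.
Critical point at (x, y) = (3.25, 5.75) from centroid. f_tx = M·y/J = 7.334 kip/in; f_ty = M·x/J = 4.145 kip/in.
Resultant f_max = √[f_tx² + (f_v + f_ty)²] = √[7.334² + (2.039 + 4.145)²] = 9.593 kip/in.
Capacity per unit length: φr_n = 0.75 × 0.6 × 100 × (0.707 × 0.25) = 7.954 kip/in.
9.593 > 7.954 → NOT adequate.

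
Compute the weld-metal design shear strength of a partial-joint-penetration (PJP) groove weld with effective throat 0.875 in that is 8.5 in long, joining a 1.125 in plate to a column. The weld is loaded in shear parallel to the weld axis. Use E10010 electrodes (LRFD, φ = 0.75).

φR_n ≈ 335 kip

E100XX → F_EXX = 100 ksi.
Effective throat (given) t_e = 0.875 in.
A_we = 0.875 × 8.5 = 7.438 in².
F_nw = 0.6 F_EXX = 60 ksi.
φR_n = 0.75 × 60 × 7.438 = 334.7 kip.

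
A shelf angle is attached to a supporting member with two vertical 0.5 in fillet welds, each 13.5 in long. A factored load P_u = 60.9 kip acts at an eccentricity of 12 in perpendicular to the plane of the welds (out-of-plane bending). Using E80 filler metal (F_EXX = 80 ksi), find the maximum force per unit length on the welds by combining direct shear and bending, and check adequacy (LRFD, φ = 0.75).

L_w = 2 × 13.5 = 27 in; section modulus (unit throat) S = 2 × L²/6 = 60.75 in².
Direct shear f_v = P/L_w = 60.9/27 = 2.256 kip/in.
Moment M = P × e = 60.9 × 12 = 730.8 kip·in; bending f_b = M/S = 12.03 kip/in.
f_max = √(f_v² + f_b²) = √(2.256² + 12.03²) = 12.24 kip/in.
φr_n = 0.75 × 0.6 × 80 × (0.707 × 0.5) = 12.73 kip/in → adequate.

f_max ≈ 12.2 kip/in; adequate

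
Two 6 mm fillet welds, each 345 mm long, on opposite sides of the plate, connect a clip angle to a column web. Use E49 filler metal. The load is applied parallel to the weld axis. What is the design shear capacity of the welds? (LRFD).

φR_n ≈ 645 kN

E49XX → F_EXX = 490 MPa.
Effective throat t_e = 0.707 × 6 = 4.242 mm.
Total length L = 690 mm; A_we = 4.242 × 690 = 2927 mm².
F_nw = 0.6 F_EXX = 0.6 × 490 = 294 MPa.
φR_n = 0.75 × 294 × 2927 × 10⁻³ = 645.4 kN.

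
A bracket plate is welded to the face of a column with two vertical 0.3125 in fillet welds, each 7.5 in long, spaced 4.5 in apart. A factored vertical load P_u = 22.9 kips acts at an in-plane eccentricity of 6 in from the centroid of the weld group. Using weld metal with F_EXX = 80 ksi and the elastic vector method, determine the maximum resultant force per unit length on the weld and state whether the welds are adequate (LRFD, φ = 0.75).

Total weld length L_w = 15 in. Treat welds as unit-width lines.
Polar moment about centroid: J = 2[d³/12 + d(b/2)²] = 2[7.5³/12 + 7.5×2.25²] = 146.2 in³.
Direct shear f_v = P/L_w = 22.9 / 15 = 1.527 kip/in (vertical).
Torsion M = P·e = 22.9 × 6 = 137.4 kip·in.
Critical point at (x, y) = (2.25, 3.75) from centroid. f_tx = M·y/J = 3.523 kip/in; f_ty = M·x/J = 2.114 kip/in.
Resultant f_max = √[f_tx² + (f_v + f_ty)²] = √[3.523² + (1.527 + 2.114)²] = 5.066 kip/in.
Capacity per unit length: φr_n = 0.75 × 0.6 × 80 × (0.707 × 0.3125) = 7.954 kip/in.
5.066 ≤ 7.954 → adequate.

f_max ≈ 5.07 kip/in; adequate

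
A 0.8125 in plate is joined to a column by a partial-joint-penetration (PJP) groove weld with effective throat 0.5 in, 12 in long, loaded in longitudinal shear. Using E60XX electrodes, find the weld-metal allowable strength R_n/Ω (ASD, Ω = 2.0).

E60XX → F_EXX = 60 ksi.
Effective throat (given) t_e = 0.5 in.
A_we = 0.5 × 12 = 6 in².
F_nw = 0.6 F_EXX = 36 ksi.
R_n/Ω = (36 × 6) / 2.0 = 108 kip.

R_n/Ω ≈ 108 kip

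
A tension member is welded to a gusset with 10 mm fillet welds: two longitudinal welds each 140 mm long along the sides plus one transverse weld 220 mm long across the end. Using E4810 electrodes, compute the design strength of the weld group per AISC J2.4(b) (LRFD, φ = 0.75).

E48XX → F_EXX = 480 MPa.
t_e = 0.707 × 10 = 7.07 mm.
R_nwl = 0.6 × 480 × 7.07 × 280 × 10⁻³ = 570.1 kN (longitudinal, 2 welds).
R_nwt = 0.6 × 480 × 7.07 × 220 × 10⁻³ = 448 kN (transverse, base value).
(i) R_nwl + R_nwt = 1018 kN; (ii) 0.85 R_nwl + 1.5 R_nwt = 1157 kN.
R_n = max = 1157 kN [governs: (ii)]; φR_n = 867.4 kN.

φR_n ≈ 867 kN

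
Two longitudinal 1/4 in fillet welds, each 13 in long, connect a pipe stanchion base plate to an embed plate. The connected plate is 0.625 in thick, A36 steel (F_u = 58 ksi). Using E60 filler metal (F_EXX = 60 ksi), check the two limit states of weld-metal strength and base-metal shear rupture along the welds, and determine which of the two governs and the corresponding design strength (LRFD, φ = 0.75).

φR_n ≈ 124 kips (weld metal governs)

t_e = 0.707 × 0.25 = 0.1767 in; L = 26 in.
Weld metal: φR_n = 0.75 × 0.6 × 60 × 0.1767 × 26 = 124.1 kips.
Base metal (shear rupture): φR_n = 0.75 × 0.6 × 58 × 0.625 × 26 = 424.1 kips.
Governing: weld metal.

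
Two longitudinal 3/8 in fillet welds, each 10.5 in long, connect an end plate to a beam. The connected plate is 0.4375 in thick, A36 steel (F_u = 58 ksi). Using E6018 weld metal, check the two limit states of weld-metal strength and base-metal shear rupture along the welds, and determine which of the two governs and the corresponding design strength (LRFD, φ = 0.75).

φR_n ≈ 150 kips (weld metal governs)

E60XX → F_EXX = 60 ksi.
t_e = 0.707 × 0.375 = 0.2651 in; L = 21 in.
Weld metal: φR_n = 0.75 × 0.6 × 60 × 0.2651 × 21 = 150.3 kips.
Base metal (shear rupture): φR_n = 0.75 × 0.6 × 58 × 0.4375 × 21 = 239.8 kips.
Governing: weld metal.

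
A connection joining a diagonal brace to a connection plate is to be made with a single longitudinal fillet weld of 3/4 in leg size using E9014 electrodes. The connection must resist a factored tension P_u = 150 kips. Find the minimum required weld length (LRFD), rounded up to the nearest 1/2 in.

L = 7 in

E90XX → F_EXX = 90 ksi.
Throat t_e = 0.707 × 0.75 = 0.5302 in.
φr_n = 0.75 × 0.6 × 90 × 0.5302 = 21.48 kips/in.
L_req = P_u / φr_n = 150 / 21.48 = 6.985 in total.
Round up → use L = 7 in.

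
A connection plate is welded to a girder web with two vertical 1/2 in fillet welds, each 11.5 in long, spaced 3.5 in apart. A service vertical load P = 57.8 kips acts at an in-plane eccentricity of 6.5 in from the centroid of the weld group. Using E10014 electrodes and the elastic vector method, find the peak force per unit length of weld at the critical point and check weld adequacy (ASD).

E100XX → F_EXX = 100 ksi.
Total weld length L_w = 23 in. Treat welds as unit-width lines.
Polar moment about centroid: J = 2[d³/12 + d(b/2)²] = 2[11.5³/12 + 11.5×1.75²] = 323.9 in³.
Direct shear f_v = P/L_w = 57.8 / 23 = 2.513 kip/in (vertical).
Torsion M = P·e = 57.8 × 6.5 = 375.7 kip·in.
Critical point at (x, y) = (1.75, 5.75) from centroid. f_tx = M·y/J = 6.669 kip/in; f_ty = M·x/J = 2.03 kip/in.
Resultant f_max = √[f_tx² + (f_v + f_ty)²] = √[6.669² + (2.513 + 2.03)²] = 8.069 kip/in.
Capacity per unit length: r_n/Ω = (1/2.0) × 0.6 × 100 × (0.707 × 0.5) = 10.6 kip/in.
8.069 ≤ 10.6 → adequate.

f_max ≈ 8.07 kip/in; adequate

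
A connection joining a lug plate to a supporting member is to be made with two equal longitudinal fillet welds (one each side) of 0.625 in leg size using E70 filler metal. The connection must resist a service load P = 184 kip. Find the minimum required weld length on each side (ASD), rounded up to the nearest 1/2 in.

L = 10 in on each side

E70XX → F_EXX = 70 ksi.
Throat t_e = 0.707 × 0.625 = 0.4419 in.
r_n/Ω = (0.6 × 70 × 0.4419) / 2.0 = 9.279 kip/in.
L_req = P / (r_n/Ω) = 184 / 9.279 = 19.83 in total.
Per side: 19.83 / 2 = 9.914 in.
Round up → use L = 10 in on each side.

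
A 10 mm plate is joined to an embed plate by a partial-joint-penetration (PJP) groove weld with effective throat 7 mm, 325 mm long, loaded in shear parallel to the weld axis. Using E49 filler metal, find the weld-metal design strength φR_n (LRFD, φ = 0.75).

E49XX → F_EXX = 490 MPa.
Effective throat (given) t_e = 7 mm.
A_we = 7 × 325 = 2275 mm².
F_nw = 0.6 F_EXX = 294 MPa.
φR_n = 0.75 × 294 × 2275 × 10⁻³ = 501.6 kN.

φR_n ≈ 502 kN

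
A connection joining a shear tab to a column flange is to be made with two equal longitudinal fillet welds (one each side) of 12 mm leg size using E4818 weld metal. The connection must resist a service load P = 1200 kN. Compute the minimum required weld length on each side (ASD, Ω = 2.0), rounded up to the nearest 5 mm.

L = 495 mm on each side

E48XX → F_EXX = 480 MPa.
Throat t_e = 0.707 × 12 = 8.484 mm.
r_n/Ω = (0.6 × 480 × 8.484) / 2.0 = 1222 N/mm = 1.222 kN/mm.
L_req = P / (r_n/Ω) = 1200 / 1.222 = 982.2 mm total.
Per side: 982.2 / 2 = 491.1 mm.
Round up → use L = 495 mm on each side.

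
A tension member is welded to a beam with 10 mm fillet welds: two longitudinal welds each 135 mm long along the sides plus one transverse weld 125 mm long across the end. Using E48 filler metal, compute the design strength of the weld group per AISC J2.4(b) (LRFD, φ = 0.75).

φR_n ≈ 637 kN

E48XX → F_EXX = 480 MPa.
t_e = 0.707 × 10 = 7.07 mm.
R_nwl = 0.6 × 480 × 7.07 × 270 × 10⁻³ = 549.8 kN (longitudinal, 2 welds).
R_nwt = 0.6 × 480 × 7.07 × 125 × 10⁻³ = 254.5 kN (transverse, base value).
(i) R_nwl + R_nwt = 804.3 kN; (ii) 0.85 R_nwl + 1.5 R_nwt = 849.1 kN.
R_n = max = 849.1 kN [governs: (ii)]; φR_n = 636.8 kN.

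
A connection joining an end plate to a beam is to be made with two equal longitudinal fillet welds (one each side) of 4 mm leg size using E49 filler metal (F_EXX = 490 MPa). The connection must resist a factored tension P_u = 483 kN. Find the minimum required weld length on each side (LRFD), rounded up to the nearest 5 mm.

L = 390 mm on each side

Throat t_e = 0.707 × 4 = 2.828 mm.
φr_n = 0.75 × 0.6 × 490 × 2.828 × 10⁻³ = 0.6236 kN/mm.
L_req = P_u / φr_n = 483 / 0.6236 = 774.6 mm total.
Per side: 774.6 / 2 = 387.3 mm.
Round up → use L = 390 mm on each side.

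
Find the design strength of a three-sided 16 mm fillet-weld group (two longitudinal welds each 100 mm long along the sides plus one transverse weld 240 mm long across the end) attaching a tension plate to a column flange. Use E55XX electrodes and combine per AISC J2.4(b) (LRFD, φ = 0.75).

φR_n ≈ 1480 kN

E55XX → F_EXX = 550 MPa.
t_e = 0.707 × 16 = 11.31 mm.
R_nwl = 0.6 × 550 × 11.31 × 200 × 10⁻³ = 746.6 kN (longitudinal, 2 welds).
R_nwt = 0.6 × 550 × 11.31 × 240 × 10⁻³ = 895.9 kN (transverse, base value).
(i) R_nwl + R_nwt = 1643 kN; (ii) 0.85 R_nwl + 1.5 R_nwt = 1978 kN.
R_n = max = 1978 kN [governs: (ii)]; φR_n = 1484 kN.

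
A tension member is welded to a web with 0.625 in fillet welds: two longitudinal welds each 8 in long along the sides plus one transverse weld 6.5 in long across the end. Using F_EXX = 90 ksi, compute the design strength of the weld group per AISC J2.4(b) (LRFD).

t_e = 0.707 × 0.625 = 0.4419 in.
R_nwl = 0.6 × 90 × 0.4419 × 16 = 381.8 kips (longitudinal, 2 welds).
R_nwt = 0.6 × 90 × 0.4419 × 6.5 = 155.1 kips (transverse, base value).
(i) R_nwl + R_nwt = 536.9 kips; (ii) 0.85 R_nwl + 1.5 R_nwt = 557.2 kips.
R_n = max = 557.2 kips [governs: (ii)]; φR_n = 417.9 kips.

φR_n ≈ 418 kips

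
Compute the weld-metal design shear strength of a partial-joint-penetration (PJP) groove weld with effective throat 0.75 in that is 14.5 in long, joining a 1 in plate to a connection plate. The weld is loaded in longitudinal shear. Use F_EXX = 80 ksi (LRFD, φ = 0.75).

φR_n ≈ 392 kips

Effective throat (given) t_e = 0.75 in.
A_we = 0.75 × 14.5 = 10.88 in².
F_nw = 0.6 F_EXX = 48 ksi.
φR_n = 0.75 × 48 × 10.88 = 391.5 kips.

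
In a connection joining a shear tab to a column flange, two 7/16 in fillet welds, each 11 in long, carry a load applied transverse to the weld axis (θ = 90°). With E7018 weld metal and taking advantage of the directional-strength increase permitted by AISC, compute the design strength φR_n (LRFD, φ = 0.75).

E70XX → F_EXX = 70 ksi.
t_e = 0.707 × 0.4375 = 0.3093 in; A_we = 0.3093 × 22 = 6.805 in².
Directional factor: 1.0 + 0.5 sin^1.5(90°) = 1.5.
F_nw = 0.6 × 70 × 1.5 = 63 ksi.
φR_n = 0.75 × 63 × 6.805 = 321.5 kips.

φR_n ≈ 322 kips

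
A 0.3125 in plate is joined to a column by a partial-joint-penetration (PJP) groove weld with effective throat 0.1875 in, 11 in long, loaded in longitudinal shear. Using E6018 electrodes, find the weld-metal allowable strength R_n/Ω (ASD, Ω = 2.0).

E60XX → F_EXX = 60 ksi.
Effective throat (given) t_e = 0.1875 in.
A_we = 0.1875 × 11 = 2.062 in².
F_nw = 0.6 F_EXX = 36 ksi.
R_n/Ω = (36 × 2.062) / 2.0 = 37.12 kip.

R_n/Ω ≈ 37.1 kip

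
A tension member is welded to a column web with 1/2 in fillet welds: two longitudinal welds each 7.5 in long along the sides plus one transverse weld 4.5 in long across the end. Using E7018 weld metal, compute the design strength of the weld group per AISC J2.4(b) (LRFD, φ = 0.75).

φR_n ≈ 217 kips

E70XX → F_EXX = 70 ksi.
t_e = 0.707 × 0.5 = 0.3535 in.
R_nwl = 0.6 × 70 × 0.3535 × 15 = 222.7 kips (longitudinal, 2 welds).
R_nwt = 0.6 × 70 × 0.3535 × 4.5 = 66.81 kips (transverse, base value).
(i) R_nwl + R_nwt = 289.5 kips; (ii) 0.85 R_nwl + 1.5 R_nwt = 289.5 kips.
R_n = max = 289.5 kips [governs: (ii)]; φR_n = 217.1 kips.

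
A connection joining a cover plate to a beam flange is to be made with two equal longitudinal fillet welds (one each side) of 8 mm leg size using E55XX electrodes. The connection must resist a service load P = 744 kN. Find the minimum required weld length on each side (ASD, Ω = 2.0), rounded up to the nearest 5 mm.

L = 400 mm on each side

E55XX → F_EXX = 550 MPa.
Throat t_e = 0.707 × 8 = 5.656 mm.
r_n/Ω = (0.6 × 550 × 5.656) / 2.0 = 933.2 N/mm = 0.9332 kN/mm.
L_req = P / (r_n/Ω) = 744 / 0.9332 = 797.2 mm total.
Per side: 797.2 / 2 = 398.6 mm.
Round up → use L = 400 mm on each side.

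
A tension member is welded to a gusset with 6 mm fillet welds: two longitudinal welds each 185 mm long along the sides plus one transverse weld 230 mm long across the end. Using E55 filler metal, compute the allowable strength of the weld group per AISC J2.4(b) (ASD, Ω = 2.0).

R_n/Ω ≈ 462 kN

E55XX → F_EXX = 550 MPa.
t_e = 0.707 × 6 = 4.242 mm.
R_nwl = 0.6 × 550 × 4.242 × 370 × 10⁻³ = 517.9 kN (longitudinal, 2 welds).
R_nwt = 0.6 × 550 × 4.242 × 230 × 10⁻³ = 322 kN (transverse, base value).
(i) R_nwl + R_nwt = 839.9 kN; (ii) 0.85 R_nwl + 1.5 R_nwt = 923.2 kN.
R_n = max = 923.2 kN [governs: (ii)]; R_n/Ω = 461.6 kN.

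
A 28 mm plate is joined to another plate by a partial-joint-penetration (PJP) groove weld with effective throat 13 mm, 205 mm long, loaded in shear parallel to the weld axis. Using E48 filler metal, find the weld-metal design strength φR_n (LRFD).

E48XX → F_EXX = 480 MPa.
Effective throat (given) t_e = 13 mm.
A_we = 13 × 205 = 2665 mm².
F_nw = 0.6 F_EXX = 288 MPa.
φR_n = 0.75 × 288 × 2665 × 10⁻³ = 575.6 kN.

φR_n ≈ 576 kN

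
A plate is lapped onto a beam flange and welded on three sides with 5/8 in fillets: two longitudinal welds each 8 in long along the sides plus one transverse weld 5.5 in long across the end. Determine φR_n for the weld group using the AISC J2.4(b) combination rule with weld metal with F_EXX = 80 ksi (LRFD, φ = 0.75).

φR_n ≈ 348 kip

t_e = 0.707 × 0.625 = 0.4419 in.
R_nwl = 0.6 × 80 × 0.4419 × 16 = 339.4 kip (longitudinal, 2 welds).
R_nwt = 0.6 × 80 × 0.4419 × 5.5 = 116.7 kip (transverse, base value).
(i) R_nwl + R_nwt = 456 kip; (ii) 0.85 R_nwl + 1.5 R_nwt = 463.4 kip.
R_n = max = 463.4 kip [governs: (ii)]; φR_n = 347.6 kip.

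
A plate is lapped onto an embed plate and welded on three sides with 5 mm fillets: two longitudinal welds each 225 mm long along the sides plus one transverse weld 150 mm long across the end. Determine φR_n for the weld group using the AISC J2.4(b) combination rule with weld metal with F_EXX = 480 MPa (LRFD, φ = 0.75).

φR_n ≈ 464 kN

t_e = 0.707 × 5 = 3.535 mm.
R_nwl = 0.6 × 480 × 3.535 × 450 × 10⁻³ = 458.1 kN (longitudinal, 2 welds).
R_nwt = 0.6 × 480 × 3.535 × 150 × 10⁻³ = 152.7 kN (transverse, base value).
(i) R_nwl + R_nwt = 610.8 kN; (ii) 0.85 R_nwl + 1.5 R_nwt = 618.5 kN.
R_n = max = 618.5 kN [governs: (ii)]; φR_n = 463.9 kN.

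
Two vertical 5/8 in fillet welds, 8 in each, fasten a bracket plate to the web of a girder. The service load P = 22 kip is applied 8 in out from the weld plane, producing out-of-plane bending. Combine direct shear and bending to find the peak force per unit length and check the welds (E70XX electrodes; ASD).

f_max ≈ 8.36 kip/in; adequate

E70XX → F_EXX = 70 ksi.
L_w = 2 × 8 = 16 in; section modulus (unit throat) S = 2 × L²/6 = 21.33 in².
Direct shear f_v = P/L_w = 22/16 = 1.375 kip/in.
Moment M = P × e = 22 × 8 = 176 kip·in; bending f_b = M/S = 8.25 kip/in.
f_max = √(f_v² + f_b²) = √(1.375² + 8.25²) = 8.364 kip/in.
r_n/Ω = (1/2.0) × 0.6 × 70 × (0.707 × 0.625) = 9.279 kip/in → adequate.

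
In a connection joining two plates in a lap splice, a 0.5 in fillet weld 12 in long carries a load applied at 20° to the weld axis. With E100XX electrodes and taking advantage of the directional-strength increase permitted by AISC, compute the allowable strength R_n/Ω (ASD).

R_n/Ω ≈ 140 kip

E100XX → F_EXX = 100 ksi.
t_e = 0.707 × 0.5 = 0.3535 in; A_we = 0.3535 × 12 = 4.242 in².
Directional factor: 1.0 + 0.5 sin^1.5(20°) = 1.1.
F_nw = 0.6 × 100 × 1.1 = 66 ksi.
R_n/Ω = (66 × 4.242) / 2.0 = 140 kip.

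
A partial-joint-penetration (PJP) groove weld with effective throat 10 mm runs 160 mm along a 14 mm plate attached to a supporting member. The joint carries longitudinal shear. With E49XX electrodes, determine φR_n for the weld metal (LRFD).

φR_n ≈ 353 kN

E49XX → F_EXX = 490 MPa.
Effective throat (given) t_e = 10 mm.
A_we = 10 × 160 = 1600 mm².
F_nw = 0.6 F_EXX = 294 MPa.
φR_n = 0.75 × 294 × 1600 × 10⁻³ = 352.8 kN.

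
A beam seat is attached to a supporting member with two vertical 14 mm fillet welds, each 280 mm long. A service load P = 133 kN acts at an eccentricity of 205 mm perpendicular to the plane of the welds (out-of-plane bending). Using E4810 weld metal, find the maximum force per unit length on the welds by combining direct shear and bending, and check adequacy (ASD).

E48XX → F_EXX = 480 MPa.
L_w = 2 × 280 = 560 mm; section modulus (unit throat) S = 2 × L²/6 = 26130 mm².
Direct shear f_v = P/L_w = 133×10³/560 = 237.5 N/mm.
Moment M = P × e = 133×10³ × 205 = 27265000 N·mm; bending f_b = M/S = 1043 N/mm.
f_max = √(f_v² + f_b²) = √(237.5² + 1043²) = 1070 N/mm.
r_n/Ω = (1/2.0) × 0.6 × 480 × (0.707 × 14) = 1425 N/mm → adequate.

f_max ≈ 1070 N/mm; adequate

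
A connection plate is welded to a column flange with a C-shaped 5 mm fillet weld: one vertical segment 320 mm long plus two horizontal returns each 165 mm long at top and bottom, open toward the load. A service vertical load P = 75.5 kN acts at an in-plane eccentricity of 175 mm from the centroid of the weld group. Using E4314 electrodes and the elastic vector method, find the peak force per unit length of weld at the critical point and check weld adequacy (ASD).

f_max ≈ 290 N/mm; adequate

E43XX → F_EXX = 430 MPa.
Total weld length L_w = 650 mm. Treat welds as unit-width lines.
Centroid: x̄ = 2×165×82.5 / 650 = 41.88 mm from the vertical weld.
Polar moment about centroid: J = I_x + I_y = [320³/12 + 2×165×160²] + [320×41.88² + 2(165³/12 + 165×40.62²)] = 13030000 mm³.
Direct shear f_v = P/L_w = 75.5×10³ / 650 = 116.2 N/mm (vertical).
Torsion M = P·e = 75.5×10³ × 175 = 13212000 N·mm.
Critical point at (x, y) = (123.1, 160) from centroid. f_tx = M·y/J = 162.2 N/mm; f_ty = M·x/J = 124.8 N/mm.
Resultant f_max = √[f_tx² + (f_v + f_ty)²] = √[162.2² + (116.2 + 124.8)²] = 290.5 N/mm.
Capacity per unit length: r_n/Ω = (1/2.0) × 0.6 × 430 × (0.707 × 5) = 456 N/mm.
290.5 ≤ 456 → adequate.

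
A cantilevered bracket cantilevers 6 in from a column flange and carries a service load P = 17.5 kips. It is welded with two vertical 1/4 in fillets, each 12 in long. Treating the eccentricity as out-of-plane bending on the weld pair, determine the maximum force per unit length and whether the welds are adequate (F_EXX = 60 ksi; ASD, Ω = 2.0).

f_max ≈ 2.31 kip/in; adequate

L_w = 2 × 12 = 24 in; section modulus (unit throat) S = 2 × L²/6 = 48 in².
Direct shear f_v = P/L_w = 17.5/24 = 0.7292 kip/in.
Moment M = P × e = 17.5 × 6 = 105 kip·in; bending f_b = M/S = 2.188 kip/in.
f_max = √(f_v² + f_b²) = √(0.7292² + 2.188²) = 2.306 kip/in.
r_n/Ω = (1/2.0) × 0.6 × 60 × (0.707 × 0.25) = 3.181 kip/in → adequate.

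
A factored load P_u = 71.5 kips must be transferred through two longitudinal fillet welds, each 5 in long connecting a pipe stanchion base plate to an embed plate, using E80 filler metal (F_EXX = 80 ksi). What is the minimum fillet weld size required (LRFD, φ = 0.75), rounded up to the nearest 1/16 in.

Total weld length L = 10 in.
Required throat t_e = P_u / (φ × 0.6 F_EXX × L) = 71.5 / (0.75 × 0.6 × 80 × 10) = 0.1986 in.
Required leg w = t_e / 0.707 = 0.2809 in → use 5/16 in.

w = 5/16 in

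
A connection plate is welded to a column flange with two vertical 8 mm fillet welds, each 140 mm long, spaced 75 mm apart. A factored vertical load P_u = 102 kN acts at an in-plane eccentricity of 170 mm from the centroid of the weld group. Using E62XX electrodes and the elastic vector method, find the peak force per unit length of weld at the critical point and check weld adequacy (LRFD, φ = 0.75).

f_max ≈ 1820 N/mm; NOT adequate

E62XX → F_EXX = 620 MPa.
Total weld length L_w = 280 mm. Treat welds as unit-width lines.
Polar moment about centroid: J = 2[d³/12 + d(b/2)²] = 2[140³/12 + 140×37.5²] = 851100 mm³.
Direct shear f_v = P/L_w = 102×10³ / 280 = 364.3 N/mm (vertical).
Torsion M = P·e = 102×10³ × 170 = 17340000 N·mm.
Critical point at (x, y) = (37.5, 70) from centroid. f_tx = M·y/J = 1426 N/mm; f_ty = M·x/J = 764 N/mm.
Resultant f_max = √[f_tx² + (f_v + f_ty)²] = √[1426² + (364.3 + 764)²] = 1819 N/mm.
Capacity per unit length: φr_n = 0.75 × 0.6 × 620 × (0.707 × 8) = 1578 N/mm.
1819 > 1578 → NOT adequate.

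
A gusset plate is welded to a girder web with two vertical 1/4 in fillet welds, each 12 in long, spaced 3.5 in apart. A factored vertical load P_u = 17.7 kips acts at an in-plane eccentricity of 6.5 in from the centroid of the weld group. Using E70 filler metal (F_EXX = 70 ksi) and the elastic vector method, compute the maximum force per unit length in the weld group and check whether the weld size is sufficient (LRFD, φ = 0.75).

Total weld length L_w = 24 in. Treat welds as unit-width lines.
Polar moment about centroid: J = 2[d³/12 + d(b/2)²] = 2[12³/12 + 12×1.75²] = 361.5 in³.
Direct shear f_v = P/L_w = 17.7 / 24 = 0.7375 kip/in (vertical).
Torsion M = P·e = 17.7 × 6.5 = 115.05 kip·in.
Critical point at (x, y) = (1.75, 6) from centroid. f_tx = M·y/J = 1.91 kip/in; f_ty = M·x/J = 0.557 kip/in.
Resultant f_max = √[f_tx² + (f_v + f_ty)²] = √[1.91² + (0.7375 + 0.557)²] = 2.307 kip/in.
Capacity per unit length: φr_n = 0.75 × 0.6 × 70 × (0.707 × 0.25) = 5.568 kip/in.
2.307 ≤ 5.568 → adequate.

f_max ≈ 2.31 kip/in; adequate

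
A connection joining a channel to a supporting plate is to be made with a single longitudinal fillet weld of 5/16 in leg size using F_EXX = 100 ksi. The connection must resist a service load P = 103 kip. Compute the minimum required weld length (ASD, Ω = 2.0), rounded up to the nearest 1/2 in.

Throat t_e = 0.707 × 0.3125 = 0.2209 in.
r_n/Ω = (0.6 × 100 × 0.2209) / 2.0 = 6.628 kip/in.
L_req = P / (r_n/Ω) = 103 / 6.628 = 15.54 in total.
Round up → use L = 16 in.

L = 16 in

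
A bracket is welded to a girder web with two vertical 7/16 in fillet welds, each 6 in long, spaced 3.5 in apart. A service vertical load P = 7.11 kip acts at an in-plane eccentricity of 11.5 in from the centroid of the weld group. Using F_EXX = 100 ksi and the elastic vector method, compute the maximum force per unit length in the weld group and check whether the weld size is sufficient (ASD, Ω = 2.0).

f_max ≈ 4.23 kip/in; adequate

Total weld length L_w = 12 in. Treat welds as unit-width lines.
Polar moment about centroid: J = 2[d³/12 + d(b/2)²] = 2[6³/12 + 6×1.75²] = 72.75 in³.
Direct shear f_v = P/L_w = 7.11 / 12 = 0.5925 kip/in (vertical).
Torsion M = P·e = 7.11 × 11.5 = 81.765 kip·in.
Critical point at (x, y) = (1.75, 3) from centroid. f_tx = M·y/J = 3.372 kip/in; f_ty = M·x/J = 1.967 kip/in.
Resultant f_max = √[f_tx² + (f_v + f_ty)²] = √[3.372² + (0.5925 + 1.967)²] = 4.233 kip/in.
Capacity per unit length: r_n/Ω = (1/2.0) × 0.6 × 100 × (0.707 × 0.4375) = 9.279 kip/in.
4.233 ≤ 9.279 → adequate.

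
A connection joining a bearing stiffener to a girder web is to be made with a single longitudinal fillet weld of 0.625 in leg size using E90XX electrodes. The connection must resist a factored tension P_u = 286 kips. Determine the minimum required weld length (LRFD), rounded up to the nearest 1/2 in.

E90XX → F_EXX = 90 ksi.
Throat t_e = 0.707 × 0.625 = 0.4419 in.
φr_n = 0.75 × 0.6 × 90 × 0.4419 = 17.9 kips/in.
L_req = P_u / φr_n = 286 / 17.9 = 15.98 in total.
Round up → use L = 16 in.

L = 16 in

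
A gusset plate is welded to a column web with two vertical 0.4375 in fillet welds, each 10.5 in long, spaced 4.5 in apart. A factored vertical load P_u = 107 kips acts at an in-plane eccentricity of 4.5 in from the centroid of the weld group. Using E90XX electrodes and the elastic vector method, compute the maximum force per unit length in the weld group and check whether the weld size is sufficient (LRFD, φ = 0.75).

f_max ≈ 12.1 kip/in; adequate

E90XX → F_EXX = 90 ksi.
Total weld length L_w = 21 in. Treat welds as unit-width lines.
Polar moment about centroid: J = 2[d³/12 + d(b/2)²] = 2[10.5³/12 + 10.5×2.25²] = 299.2 in³.
Direct shear f_v = P/L_w = 107 / 21 = 5.095 kip/in (vertical).
Torsion M = P·e = 107 × 4.5 = 481.5 kip·in.
Critical point at (x, y) = (2.25, 5.25) from centroid. f_tx = M·y/J = 8.447 kip/in; f_ty = M·x/J = 3.62 kip/in.
Resultant f_max = √[f_tx² + (f_v + f_ty)²] = √[8.447² + (5.095 + 3.62)²] = 12.14 kip/in.
Capacity per unit length: φr_n = 0.75 × 0.6 × 90 × (0.707 × 0.4375) = 12.53 kip/in.
12.14 ≤ 12.53 → adequate.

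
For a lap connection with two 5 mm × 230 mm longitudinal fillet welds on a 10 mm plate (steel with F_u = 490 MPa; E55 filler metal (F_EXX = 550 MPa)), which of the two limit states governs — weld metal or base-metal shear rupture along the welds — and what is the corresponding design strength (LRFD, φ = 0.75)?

t_e = 0.707 × 5 = 3.535 mm; L = 460 mm.
Weld metal: φR_n = 0.75 × 0.6 × 550 × 3.535 × 460 × 10⁻³ = 402.5 kN.
Base metal (shear rupture): φR_n = 0.75 × 0.6 × 490 × 10 × 460 × 10⁻³ = 1014 kN.
Governing: weld metal.

φR_n ≈ 402 kN (weld metal governs)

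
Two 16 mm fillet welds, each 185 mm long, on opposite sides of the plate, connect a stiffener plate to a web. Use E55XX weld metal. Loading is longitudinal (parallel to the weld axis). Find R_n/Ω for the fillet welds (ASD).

E55XX → F_EXX = 550 MPa.
Effective throat t_e = 0.707 × 16 = 11.31 mm.
Total length L = 370 mm; A_we = 11.31 × 370 = 4185 mm².
F_nw = 0.6 F_EXX = 0.6 × 550 = 330 MPa.
R_n = 330 × 4185 × 10⁻³ = 1381 kN; R_n/Ω = 1381/2.0 = 690.6 kN.

R_n/Ω ≈ 691 kN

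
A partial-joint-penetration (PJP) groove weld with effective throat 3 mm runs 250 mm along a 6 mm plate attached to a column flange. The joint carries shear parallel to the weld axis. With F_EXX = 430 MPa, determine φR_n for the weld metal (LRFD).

φR_n ≈ 145 kN

Effective throat (given) t_e = 3 mm.
A_we = 3 × 250 = 750 mm².
F_nw = 0.6 F_EXX = 258 MPa.
φR_n = 0.75 × 258 × 750 × 10⁻³ = 145.1 kN.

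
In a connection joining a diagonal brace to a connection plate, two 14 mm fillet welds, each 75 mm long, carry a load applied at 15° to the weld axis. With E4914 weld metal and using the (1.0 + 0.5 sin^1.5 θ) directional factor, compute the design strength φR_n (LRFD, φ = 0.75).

φR_n ≈ 349 kN

E49XX → F_EXX = 490 MPa.
t_e = 0.707 × 14 = 9.898 mm; A_we = 9.898 × 150 = 1485 mm².
Directional factor: 1.0 + 0.5 sin^1.5(15°) = 1.066.
F_nw = 0.6 × 490 × 1.066 = 313.4 MPa.
φR_n = 0.75 × 313.4 × 1485 × 10⁻³ = 348.9 kN.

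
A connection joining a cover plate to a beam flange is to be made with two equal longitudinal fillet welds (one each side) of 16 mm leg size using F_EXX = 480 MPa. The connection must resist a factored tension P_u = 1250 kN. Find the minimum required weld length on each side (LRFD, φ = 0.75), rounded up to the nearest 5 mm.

Throat t_e = 0.707 × 16 = 11.31 mm.
φr_n = 0.75 × 0.6 × 480 × 11.31 × 10⁻³ = 2.443 kN/mm.
L_req = P_u / φr_n = 1250 / 2.443 = 511.6 mm total.
Per side: 511.6 / 2 = 255.8 mm.
Round up → use L = 260 mm on each side.

L = 260 mm on each side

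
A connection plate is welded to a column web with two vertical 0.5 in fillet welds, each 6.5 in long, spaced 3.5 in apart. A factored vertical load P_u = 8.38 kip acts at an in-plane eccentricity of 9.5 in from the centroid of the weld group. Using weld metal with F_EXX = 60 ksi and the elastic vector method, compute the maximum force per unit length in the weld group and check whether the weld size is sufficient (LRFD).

Total weld length L_w = 13 in. Treat welds as unit-width lines.
Polar moment about centroid: J = 2[d³/12 + d(b/2)²] = 2[6.5³/12 + 6.5×1.75²] = 85.58 in³.
Direct shear f_v = P/L_w = 8.38 / 13 = 0.6446 kip/in (vertical).
Torsion M = P·e = 8.38 × 9.5 = 79.61 kip·in.
Critical point at (x, y) = (1.75, 3.25) from centroid. f_tx = M·y/J = 3.023 kip/in; f_ty = M·x/J = 1.628 kip/in.
Resultant f_max = √[f_tx² + (f_v + f_ty)²] = √[3.023² + (0.6446 + 1.628)²] = 3.782 kip/in.
Capacity per unit length: φr_n = 0.75 × 0.6 × 60 × (0.707 × 0.5) = 9.544 kip/in.
3.782 ≤ 9.544 → adequate.

f_max ≈ 3.78 kip/in; adequate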